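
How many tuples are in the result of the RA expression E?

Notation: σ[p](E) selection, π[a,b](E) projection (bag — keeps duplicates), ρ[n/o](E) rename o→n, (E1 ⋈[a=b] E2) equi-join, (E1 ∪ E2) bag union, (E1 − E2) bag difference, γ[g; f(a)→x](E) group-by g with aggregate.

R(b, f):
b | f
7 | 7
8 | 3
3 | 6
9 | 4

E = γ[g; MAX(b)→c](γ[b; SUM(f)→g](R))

Stepwise |·|:
  R → 4
  γ[b; SUM(f)→g](R) → 4
  γ[g; MAX(b)→c](γ[b; SUM(f)→g](R)) → 4

|E| = 4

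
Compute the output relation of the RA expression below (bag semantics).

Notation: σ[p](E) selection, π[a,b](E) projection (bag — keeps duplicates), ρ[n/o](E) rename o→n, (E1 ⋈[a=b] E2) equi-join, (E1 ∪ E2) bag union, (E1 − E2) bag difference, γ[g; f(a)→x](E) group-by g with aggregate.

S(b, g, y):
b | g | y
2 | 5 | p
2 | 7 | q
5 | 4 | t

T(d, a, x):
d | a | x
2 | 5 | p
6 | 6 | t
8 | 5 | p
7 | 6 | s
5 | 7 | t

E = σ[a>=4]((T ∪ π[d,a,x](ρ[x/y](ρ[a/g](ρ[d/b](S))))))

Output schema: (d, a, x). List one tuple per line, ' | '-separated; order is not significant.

Row counts bottom-up:
  T → 5
  S → 3
  ρ[d/b](S) → 3
  ρ[a/g](ρ[d/b](S)) → 3
  ρ[x/y](ρ[a/g](ρ[d/b](S))) → 3
  π[d,a,x](ρ[x/y](ρ[a/g](ρ[d/b](S)))) → 3
  (T ∪ π[d,a,x](ρ[x/y](ρ[a/g](ρ[d/b](S))))) → 8
  σ[a>=4]((T ∪ π[d,a,x](ρ[x/y](ρ[a/g](ρ[d/b](S)))))) → 8

== RESULT ==
d | a | x
2 | 5 | p
2 | 5 | p
2 | 7 | q
5 | 4 | t
5 | 7 | t
6 | 6 | t
7 | 6 | s
8 | 5 | p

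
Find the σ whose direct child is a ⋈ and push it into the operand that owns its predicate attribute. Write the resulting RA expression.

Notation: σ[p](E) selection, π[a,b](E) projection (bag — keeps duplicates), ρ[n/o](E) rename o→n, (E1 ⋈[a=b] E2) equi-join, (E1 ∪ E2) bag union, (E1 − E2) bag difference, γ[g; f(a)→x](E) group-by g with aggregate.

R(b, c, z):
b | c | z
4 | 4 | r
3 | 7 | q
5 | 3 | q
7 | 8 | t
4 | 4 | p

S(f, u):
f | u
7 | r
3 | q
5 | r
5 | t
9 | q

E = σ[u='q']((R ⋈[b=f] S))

σ filters on u, owned by the right side.
E' = (R ⋈[b=f] σ[u='q'](S))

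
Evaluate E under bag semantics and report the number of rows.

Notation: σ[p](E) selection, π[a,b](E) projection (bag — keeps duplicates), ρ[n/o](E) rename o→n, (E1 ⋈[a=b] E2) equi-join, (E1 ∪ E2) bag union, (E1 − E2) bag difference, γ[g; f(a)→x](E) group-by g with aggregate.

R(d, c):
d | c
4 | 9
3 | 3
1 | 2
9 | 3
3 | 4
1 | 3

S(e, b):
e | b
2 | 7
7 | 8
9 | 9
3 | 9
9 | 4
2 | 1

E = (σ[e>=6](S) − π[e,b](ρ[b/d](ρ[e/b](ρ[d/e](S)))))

Stepwise |·|:
  S → 6
  σ[e>=6](S) → 3
  S → 6
  ρ[d/e](S) → 6
  ρ[e/b](ρ[d/e](S)) → 6
  ρ[b/d](ρ[e/b](ρ[d/e](S))) → 6
  π[e,b](ρ[b/d](ρ[e/b](ρ[d/e](S)))) → 6
  (σ[e>=6](S) − π[e,b](ρ[b/d](ρ[e/b](ρ[d/e](S))))) → 2

|E| = 2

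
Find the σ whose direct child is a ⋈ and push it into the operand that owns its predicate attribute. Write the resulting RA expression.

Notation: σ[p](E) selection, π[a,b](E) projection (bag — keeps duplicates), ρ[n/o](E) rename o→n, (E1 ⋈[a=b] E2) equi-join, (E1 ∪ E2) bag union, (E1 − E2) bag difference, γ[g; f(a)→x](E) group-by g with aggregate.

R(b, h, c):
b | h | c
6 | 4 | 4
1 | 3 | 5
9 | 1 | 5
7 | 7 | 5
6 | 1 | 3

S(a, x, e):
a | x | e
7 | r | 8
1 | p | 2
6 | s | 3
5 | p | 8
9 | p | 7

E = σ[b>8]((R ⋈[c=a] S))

σ filters on b, owned by the left side.
E' = (σ[b>8](R) ⋈[c=a] S)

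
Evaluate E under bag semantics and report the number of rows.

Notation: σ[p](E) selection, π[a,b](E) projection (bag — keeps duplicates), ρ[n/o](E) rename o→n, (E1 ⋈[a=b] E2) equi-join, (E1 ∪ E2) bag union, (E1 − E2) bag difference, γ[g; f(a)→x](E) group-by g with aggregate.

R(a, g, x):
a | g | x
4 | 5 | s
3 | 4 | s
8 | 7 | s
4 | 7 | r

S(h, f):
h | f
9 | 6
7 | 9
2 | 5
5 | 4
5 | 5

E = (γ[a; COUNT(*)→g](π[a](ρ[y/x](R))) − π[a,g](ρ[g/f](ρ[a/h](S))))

Per-node cardinality:
  R → 4
  ρ[y/x](R) → 4
  π[a](ρ[y/x](R)) → 4
  γ[a; COUNT(*)→g](π[a](ρ[y/x](R))) → 3
  S → 5
  ρ[a/h](S) → 5
  ρ[g/f](ρ[a/h](S)) → 5
  π[a,g](ρ[g/f](ρ[a/h](S))) → 5
  (γ[a; COUNT(*)→g](π[a](ρ[y/x](R))) − π[a,g](ρ[g/f](ρ[a/h](S)))) → 3

|E| = 3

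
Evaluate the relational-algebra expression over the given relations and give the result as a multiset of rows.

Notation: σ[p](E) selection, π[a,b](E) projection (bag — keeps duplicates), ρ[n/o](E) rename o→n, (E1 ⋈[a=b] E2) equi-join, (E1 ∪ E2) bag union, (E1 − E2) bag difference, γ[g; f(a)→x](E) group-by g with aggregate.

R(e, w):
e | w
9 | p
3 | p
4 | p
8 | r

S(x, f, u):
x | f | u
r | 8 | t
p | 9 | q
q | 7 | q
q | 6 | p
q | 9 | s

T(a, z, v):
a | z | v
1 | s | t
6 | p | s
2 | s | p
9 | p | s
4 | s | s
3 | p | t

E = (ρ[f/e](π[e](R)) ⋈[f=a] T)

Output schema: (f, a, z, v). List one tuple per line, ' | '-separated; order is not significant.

Subexpression sizes:
  R → 4
  π[e](R) → 4
  ρ[f/e](π[e](R)) → 4
  T → 6
  (ρ[f/e](π[e](R)) ⋈[f=a] T) → 3

== RESULT ==
f | a | z | v
3 | 3 | p | t
4 | 4 | s | s
9 | 9 | p | s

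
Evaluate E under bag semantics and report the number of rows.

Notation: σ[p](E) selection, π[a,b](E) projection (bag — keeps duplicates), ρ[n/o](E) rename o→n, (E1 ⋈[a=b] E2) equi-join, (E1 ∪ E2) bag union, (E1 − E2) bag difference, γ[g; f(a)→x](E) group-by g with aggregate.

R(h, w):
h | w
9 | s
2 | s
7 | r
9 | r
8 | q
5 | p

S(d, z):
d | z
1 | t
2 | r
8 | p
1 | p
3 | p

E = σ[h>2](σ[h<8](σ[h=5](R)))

Row counts bottom-up:
  R → 6
  σ[h=5](R) → 1
  σ[h<8](σ[h=5](R)) → 1
  σ[h>2](σ[h<8](σ[h=5](R))) → 1

|E| = 1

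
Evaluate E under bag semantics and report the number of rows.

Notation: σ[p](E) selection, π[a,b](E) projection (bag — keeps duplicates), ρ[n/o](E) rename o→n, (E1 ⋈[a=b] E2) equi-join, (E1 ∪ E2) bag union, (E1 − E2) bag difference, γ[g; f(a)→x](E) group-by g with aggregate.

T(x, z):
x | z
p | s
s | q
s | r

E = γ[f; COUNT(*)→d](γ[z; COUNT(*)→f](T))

Subexpression sizes:
  T → 3
  γ[z; COUNT(*)→f](T) → 3
  γ[f; COUNT(*)→d](γ[z; COUNT(*)→f](T)) → 1

|E| = 1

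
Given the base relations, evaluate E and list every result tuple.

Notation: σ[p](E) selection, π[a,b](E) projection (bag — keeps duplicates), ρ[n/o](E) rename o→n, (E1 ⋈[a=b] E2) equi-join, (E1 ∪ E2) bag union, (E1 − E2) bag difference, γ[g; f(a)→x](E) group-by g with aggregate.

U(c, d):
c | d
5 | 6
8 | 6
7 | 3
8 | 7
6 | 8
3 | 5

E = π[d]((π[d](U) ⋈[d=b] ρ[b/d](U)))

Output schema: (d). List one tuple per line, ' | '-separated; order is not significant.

Per-node cardinality:
  U → 6
  π[d](U) → 6
  U → 6
  ρ[b/d](U) → 6
  (π[d](U) ⋈[d=b] ρ[b/d](U)) → 8
  π[d]((π[d](U) ⋈[d=b] ρ[b/d](U))) → 8

== RESULT ==
d
3
5
6
6
6
6
7
8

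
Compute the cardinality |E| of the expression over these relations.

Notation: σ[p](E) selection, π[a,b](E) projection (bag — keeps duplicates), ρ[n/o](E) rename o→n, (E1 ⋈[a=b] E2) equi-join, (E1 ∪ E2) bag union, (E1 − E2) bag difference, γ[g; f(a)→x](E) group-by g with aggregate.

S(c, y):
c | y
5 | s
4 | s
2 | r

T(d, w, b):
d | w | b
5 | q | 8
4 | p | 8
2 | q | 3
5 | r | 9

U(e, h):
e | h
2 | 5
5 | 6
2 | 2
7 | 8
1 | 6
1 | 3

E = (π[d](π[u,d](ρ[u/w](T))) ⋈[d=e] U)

Stepwise |·|:
  T → 4
  ρ[u/w](T) → 4
  π[u,d](ρ[u/w](T)) → 4
  π[d](π[u,d](ρ[u/w](T))) → 4
  U → 6
  (π[d](π[u,d](ρ[u/w](T))) ⋈[d=e] U) → 4

|E| = 4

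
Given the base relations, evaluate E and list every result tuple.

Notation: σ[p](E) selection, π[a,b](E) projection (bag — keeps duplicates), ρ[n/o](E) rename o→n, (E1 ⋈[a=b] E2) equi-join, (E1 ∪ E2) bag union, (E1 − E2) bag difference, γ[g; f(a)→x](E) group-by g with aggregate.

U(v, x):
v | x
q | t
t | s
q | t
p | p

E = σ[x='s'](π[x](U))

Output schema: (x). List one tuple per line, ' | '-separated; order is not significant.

Per-node cardinality:
  U → 4
  π[x](U) → 4
  σ[x='s'](π[x](U)) → 1

== RESULT ==
x
s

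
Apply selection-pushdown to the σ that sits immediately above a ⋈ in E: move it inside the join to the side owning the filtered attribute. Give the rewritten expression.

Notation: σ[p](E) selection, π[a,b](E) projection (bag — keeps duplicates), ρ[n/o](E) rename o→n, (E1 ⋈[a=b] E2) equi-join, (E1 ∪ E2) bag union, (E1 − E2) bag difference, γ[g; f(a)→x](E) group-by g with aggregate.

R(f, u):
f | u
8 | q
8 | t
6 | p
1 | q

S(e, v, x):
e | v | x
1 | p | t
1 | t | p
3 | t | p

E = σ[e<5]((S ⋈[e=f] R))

σ filters on e, owned by the left side.
E' = (σ[e<5](S) ⋈[e=f] R)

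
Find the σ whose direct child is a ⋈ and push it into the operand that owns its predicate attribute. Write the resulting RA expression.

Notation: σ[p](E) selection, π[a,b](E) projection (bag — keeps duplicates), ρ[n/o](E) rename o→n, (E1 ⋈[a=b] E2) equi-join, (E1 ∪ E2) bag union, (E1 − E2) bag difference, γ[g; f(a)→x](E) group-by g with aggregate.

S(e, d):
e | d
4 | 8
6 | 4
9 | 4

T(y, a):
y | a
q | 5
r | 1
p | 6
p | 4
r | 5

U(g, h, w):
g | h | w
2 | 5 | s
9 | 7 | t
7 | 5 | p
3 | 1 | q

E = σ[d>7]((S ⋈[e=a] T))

σ filters on d, owned by the left side.
E' = (σ[d>7](S) ⋈[e=a] T)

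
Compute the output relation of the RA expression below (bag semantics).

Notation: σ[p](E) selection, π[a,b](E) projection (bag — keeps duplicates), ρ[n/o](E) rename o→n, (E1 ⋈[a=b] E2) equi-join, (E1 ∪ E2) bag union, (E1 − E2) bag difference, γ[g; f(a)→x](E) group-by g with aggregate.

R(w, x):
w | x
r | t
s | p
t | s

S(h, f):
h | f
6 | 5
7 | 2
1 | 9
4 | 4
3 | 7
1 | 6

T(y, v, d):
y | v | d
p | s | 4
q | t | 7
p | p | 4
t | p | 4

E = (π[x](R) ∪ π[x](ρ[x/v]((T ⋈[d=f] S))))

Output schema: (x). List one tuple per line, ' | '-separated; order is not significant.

Stepwise |·|:
  R → 3
  π[x](R) → 3
  T → 4
  S → 6
  (T ⋈[d=f] S) → 4
  ρ[x/v]((T ⋈[d=f] S)) → 4
  π[x](ρ[x/v]((T ⋈[d=f] S))) → 4
  (π[x](R) ∪ π[x](ρ[x/v]((T ⋈[d=f] S)))) → 7

== RESULT ==
x
p
p
p
s
s
t
t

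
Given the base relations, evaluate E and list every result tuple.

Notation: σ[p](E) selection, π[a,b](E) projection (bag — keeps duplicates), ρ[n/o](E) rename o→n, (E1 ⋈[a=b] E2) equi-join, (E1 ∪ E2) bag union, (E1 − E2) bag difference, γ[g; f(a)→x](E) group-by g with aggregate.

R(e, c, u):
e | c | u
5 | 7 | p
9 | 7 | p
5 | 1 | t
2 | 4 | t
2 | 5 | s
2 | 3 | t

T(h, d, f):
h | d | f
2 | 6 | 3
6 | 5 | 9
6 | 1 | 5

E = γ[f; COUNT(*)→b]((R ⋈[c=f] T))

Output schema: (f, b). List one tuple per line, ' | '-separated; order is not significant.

Row counts bottom-up:
  R → 6
  T → 3
  (R ⋈[c=f] T) → 2
  γ[f; COUNT(*)→b]((R ⋈[c=f] T)) → 2

== RESULT ==
f | b
3 | 1
5 | 1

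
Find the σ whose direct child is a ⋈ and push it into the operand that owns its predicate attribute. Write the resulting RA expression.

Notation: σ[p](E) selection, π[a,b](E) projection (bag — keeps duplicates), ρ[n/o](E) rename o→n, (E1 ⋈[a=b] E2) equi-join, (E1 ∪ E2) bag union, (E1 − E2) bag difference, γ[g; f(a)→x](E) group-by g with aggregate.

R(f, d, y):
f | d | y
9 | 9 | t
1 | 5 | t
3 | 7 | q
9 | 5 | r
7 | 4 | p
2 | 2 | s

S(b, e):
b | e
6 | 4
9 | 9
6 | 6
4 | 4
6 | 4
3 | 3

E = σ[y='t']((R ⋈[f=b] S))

σ filters on y, owned by the left side.
E' = (σ[y='t'](R) ⋈[f=b] S)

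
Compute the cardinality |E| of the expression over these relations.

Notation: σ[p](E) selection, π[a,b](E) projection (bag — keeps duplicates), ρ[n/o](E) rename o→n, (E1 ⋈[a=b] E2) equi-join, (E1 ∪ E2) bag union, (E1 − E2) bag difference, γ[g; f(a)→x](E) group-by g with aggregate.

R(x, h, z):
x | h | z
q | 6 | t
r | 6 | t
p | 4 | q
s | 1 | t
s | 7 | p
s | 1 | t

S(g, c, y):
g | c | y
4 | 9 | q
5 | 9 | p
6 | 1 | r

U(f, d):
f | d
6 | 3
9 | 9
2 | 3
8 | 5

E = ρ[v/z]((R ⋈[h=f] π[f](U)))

Per-node cardinality:
  R → 6
  U → 4
  π[f](U) → 4
  (R ⋈[h=f] π[f](U)) → 2
  ρ[v/z]((R ⋈[h=f] π[f](U))) → 2

|E| = 2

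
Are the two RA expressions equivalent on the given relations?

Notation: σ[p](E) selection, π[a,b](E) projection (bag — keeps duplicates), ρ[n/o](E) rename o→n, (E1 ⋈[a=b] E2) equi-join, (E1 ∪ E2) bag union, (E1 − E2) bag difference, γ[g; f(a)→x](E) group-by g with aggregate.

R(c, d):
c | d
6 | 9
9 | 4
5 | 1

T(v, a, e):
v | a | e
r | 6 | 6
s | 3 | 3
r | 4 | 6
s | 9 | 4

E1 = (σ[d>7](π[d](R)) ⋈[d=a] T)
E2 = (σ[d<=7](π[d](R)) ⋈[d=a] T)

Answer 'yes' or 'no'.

E1 row counts bottom-up:
  R → 3
  π[d](R) → 3
  σ[d>7](π[d](R)) → 1
  T → 4
  (σ[d>7](π[d](R)) ⋈[d=a] T) → 1
E2 row counts bottom-up:
  R → 3
  π[d](R) → 3
  σ[d<=7](π[d](R)) → 2
  T → 4
  (σ[d<=7](π[d](R)) ⋈[d=a] T) → 1

E1 result:
d | v | a | e
9 | s | 9 | 4
E2 result:
d | v | a | e
4 | r | 4 | 6
Witness: (9, 's', 9, 4) appears 1× in E1 but 0× in E2.

no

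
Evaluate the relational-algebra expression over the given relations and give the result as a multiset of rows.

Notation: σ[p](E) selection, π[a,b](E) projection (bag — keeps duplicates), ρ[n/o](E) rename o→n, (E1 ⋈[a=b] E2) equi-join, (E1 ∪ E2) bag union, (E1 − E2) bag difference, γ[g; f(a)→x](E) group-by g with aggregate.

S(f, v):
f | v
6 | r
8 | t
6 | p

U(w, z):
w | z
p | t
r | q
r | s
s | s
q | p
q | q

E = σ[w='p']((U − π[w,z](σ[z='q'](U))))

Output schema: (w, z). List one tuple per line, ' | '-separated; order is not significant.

Per-node cardinality:
  U → 6
  U → 6
  σ[z='q'](U) → 2
  π[w,z](σ[z='q'](U)) → 2
  (U − π[w,z](σ[z='q'](U))) → 4
  σ[w='p']((U − π[w,z](σ[z='q'](U)))) → 1

== RESULT ==
w | z
p | t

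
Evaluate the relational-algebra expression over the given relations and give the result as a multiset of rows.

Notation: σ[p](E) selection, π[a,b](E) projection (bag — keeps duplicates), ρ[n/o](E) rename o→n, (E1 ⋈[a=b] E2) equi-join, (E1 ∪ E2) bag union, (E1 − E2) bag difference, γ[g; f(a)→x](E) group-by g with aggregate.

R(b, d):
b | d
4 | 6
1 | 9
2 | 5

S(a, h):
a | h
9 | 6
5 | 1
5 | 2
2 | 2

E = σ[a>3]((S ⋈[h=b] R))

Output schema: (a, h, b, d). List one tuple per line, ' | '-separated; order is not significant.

Per-node cardinality:
  S → 4
  R → 3
  (S ⋈[h=b] R) → 3
  σ[a>3]((S ⋈[h=b] R)) → 2

== RESULT ==
a | h | b | d
5 | 1 | 1 | 9
5 | 2 | 2 | 5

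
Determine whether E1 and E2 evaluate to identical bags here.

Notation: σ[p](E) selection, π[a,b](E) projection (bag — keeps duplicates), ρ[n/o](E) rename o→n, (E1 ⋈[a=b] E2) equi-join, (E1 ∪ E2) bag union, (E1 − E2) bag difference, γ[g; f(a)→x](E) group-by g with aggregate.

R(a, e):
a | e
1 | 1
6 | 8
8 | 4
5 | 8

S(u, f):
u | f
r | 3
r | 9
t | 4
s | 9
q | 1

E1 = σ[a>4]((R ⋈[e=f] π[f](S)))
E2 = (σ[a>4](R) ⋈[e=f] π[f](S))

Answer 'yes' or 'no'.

E1 row counts bottom-up:
  R → 4
  S → 5
  π[f](S) → 5
  (R ⋈[e=f] π[f](S)) → 2
  σ[a>4]((R ⋈[e=f] π[f](S))) → 1
E2 row counts bottom-up:
  R → 4
  σ[a>4](R) → 3
  S → 5
  π[f](S) → 5
  (σ[a>4](R) ⋈[e=f] π[f](S)) → 1

E1 and E2 produce the same multiset:
a | e | f
8 | 4 | 4

yes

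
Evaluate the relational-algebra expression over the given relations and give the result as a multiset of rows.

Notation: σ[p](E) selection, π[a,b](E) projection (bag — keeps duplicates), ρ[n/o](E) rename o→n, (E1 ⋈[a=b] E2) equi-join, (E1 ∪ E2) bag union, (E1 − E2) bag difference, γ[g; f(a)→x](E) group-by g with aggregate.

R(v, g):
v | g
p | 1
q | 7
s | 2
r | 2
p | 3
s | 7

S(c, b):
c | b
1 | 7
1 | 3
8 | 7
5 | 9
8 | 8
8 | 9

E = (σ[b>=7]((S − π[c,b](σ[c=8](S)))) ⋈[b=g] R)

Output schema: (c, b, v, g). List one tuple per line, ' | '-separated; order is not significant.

Stepwise |·|:
  S → 6
  S → 6
  σ[c=8](S) → 3
  π[c,b](σ[c=8](S)) → 3
  (S − π[c,b](σ[c=8](S))) → 3
  σ[b>=7]((S − π[c,b](σ[c=8](S)))) → 2
  R → 6
  (σ[b>=7]((S − π[c,b](σ[c=8](S)))) ⋈[b=g] R) → 2

== RESULT ==
c | b | v | g
1 | 7 | q | 7
1 | 7 | s | 7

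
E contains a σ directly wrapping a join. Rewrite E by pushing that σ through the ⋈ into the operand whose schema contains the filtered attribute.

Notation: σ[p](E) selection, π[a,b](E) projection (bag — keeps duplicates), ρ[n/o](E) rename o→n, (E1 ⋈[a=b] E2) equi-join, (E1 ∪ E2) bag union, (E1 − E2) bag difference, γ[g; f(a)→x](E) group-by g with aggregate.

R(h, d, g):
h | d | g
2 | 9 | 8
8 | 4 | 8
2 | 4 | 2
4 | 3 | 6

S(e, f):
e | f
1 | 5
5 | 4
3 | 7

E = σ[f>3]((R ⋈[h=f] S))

σ filters on f, owned by the right side.
E' = (R ⋈[h=f] σ[f>3](S))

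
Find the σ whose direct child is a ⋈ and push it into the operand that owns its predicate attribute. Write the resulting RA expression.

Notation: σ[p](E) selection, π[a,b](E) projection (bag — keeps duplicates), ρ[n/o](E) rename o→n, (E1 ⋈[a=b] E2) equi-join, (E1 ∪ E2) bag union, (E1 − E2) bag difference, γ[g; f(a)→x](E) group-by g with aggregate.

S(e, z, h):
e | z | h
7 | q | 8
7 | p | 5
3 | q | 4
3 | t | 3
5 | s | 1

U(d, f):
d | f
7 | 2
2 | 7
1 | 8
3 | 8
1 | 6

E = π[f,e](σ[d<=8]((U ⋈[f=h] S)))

σ filters on d, owned by the left side.
E' = π[f,e]((σ[d<=8](U) ⋈[f=h] S))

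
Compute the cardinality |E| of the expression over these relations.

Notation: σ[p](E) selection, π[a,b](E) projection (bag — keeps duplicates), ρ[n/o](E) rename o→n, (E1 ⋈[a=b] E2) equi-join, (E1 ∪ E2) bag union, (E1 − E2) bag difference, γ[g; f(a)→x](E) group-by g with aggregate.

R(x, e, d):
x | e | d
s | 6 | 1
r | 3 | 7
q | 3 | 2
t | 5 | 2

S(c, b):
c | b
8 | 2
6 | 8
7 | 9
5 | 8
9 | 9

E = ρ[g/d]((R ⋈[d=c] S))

Row counts bottom-up:
  R → 4
  S → 5
  (R ⋈[d=c] S) → 1
  ρ[g/d]((R ⋈[d=c] S)) → 1

|E| = 1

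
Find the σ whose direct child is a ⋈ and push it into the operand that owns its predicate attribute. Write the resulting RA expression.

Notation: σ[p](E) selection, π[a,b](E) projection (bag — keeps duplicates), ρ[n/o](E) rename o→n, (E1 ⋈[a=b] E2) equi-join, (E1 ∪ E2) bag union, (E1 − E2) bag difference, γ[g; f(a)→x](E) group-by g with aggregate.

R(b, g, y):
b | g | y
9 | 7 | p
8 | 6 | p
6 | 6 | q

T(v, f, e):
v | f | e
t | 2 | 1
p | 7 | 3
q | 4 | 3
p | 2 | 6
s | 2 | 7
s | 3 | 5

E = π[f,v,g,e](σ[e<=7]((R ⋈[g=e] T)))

σ filters on e, owned by the right side.
E' = π[f,v,g,e]((R ⋈[g=e] σ[e<=7](T)))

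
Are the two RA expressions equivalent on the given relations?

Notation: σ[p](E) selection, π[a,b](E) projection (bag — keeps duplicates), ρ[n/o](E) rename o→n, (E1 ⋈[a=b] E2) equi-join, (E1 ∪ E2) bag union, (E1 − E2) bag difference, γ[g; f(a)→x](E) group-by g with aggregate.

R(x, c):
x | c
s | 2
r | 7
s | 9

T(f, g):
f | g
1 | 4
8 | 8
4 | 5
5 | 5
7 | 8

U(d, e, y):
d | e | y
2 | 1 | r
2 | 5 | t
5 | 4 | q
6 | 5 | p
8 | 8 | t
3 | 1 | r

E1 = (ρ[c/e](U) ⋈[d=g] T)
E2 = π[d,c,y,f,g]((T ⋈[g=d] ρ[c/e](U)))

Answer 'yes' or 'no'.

E1 subexpression sizes:
  U → 6
  ρ[c/e](U) → 6
  T → 5
  (ρ[c/e](U) ⋈[d=g] T) → 4
E2 subexpression sizes:
  T → 5
  U → 6
  ρ[c/e](U) → 6
  (T ⋈[g=d] ρ[c/e](U)) → 4
  π[d,c,y,f,g]((T ⋈[g=d] ρ[c/e](U))) → 4

E1 and E2 produce the same multiset:
d | c | y | f | g
5 | 4 | q | 4 | 5
5 | 4 | q | 5 | 5
8 | 8 | t | 7 | 8
8 | 8 | t | 8 | 8

yes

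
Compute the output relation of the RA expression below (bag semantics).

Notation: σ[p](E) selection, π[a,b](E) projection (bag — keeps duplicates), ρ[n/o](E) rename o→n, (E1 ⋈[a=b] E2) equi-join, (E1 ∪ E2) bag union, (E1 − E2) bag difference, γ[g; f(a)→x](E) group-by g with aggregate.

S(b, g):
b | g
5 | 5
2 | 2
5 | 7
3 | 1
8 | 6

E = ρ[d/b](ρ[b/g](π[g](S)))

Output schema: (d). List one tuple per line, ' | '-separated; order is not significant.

Per-node cardinality:
  S → 5
  π[g](S) → 5
  ρ[b/g](π[g](S)) → 5
  ρ[d/b](ρ[b/g](π[g](S))) → 5

== RESULT ==
d
1
2
5
6
7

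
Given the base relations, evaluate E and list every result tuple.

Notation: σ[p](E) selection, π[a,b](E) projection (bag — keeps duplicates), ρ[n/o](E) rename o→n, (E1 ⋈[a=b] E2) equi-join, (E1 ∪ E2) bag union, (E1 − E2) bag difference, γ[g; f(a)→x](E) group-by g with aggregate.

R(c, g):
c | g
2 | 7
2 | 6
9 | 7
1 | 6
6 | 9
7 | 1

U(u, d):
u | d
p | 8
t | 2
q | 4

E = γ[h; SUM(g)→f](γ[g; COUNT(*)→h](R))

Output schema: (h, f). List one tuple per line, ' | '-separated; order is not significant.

Per-node cardinality:
  R → 6
  γ[g; COUNT(*)→h](R) → 4
  γ[h; SUM(g)→f](γ[g; COUNT(*)→h](R)) → 2

== RESULT ==
h | f
1 | 10
2 | 13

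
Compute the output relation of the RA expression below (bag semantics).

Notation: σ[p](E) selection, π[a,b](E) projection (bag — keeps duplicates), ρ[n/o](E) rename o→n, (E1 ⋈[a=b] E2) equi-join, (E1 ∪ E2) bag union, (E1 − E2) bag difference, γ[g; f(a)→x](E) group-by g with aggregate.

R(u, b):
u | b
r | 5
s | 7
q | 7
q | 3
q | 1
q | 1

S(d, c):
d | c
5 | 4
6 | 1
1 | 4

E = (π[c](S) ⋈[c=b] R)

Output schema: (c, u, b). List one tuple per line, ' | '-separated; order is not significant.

Stepwise |·|:
  S → 3
  π[c](S) → 3
  R → 6
  (π[c](S) ⋈[c=b] R) → 2

== RESULT ==
c | u | b
1 | q | 1
1 | q | 1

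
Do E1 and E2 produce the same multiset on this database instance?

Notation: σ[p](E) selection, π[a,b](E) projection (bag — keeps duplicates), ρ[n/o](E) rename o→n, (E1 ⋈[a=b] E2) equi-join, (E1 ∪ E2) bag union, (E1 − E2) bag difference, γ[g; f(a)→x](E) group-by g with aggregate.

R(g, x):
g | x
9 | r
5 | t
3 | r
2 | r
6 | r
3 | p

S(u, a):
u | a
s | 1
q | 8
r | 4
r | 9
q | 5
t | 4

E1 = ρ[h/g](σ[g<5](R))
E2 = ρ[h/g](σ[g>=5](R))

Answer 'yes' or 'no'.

E1 stepwise |·|:
  R → 6
  σ[g<5](R) → 3
  ρ[h/g](σ[g<5](R)) → 3
E2 stepwise |·|:
  R → 6
  σ[g>=5](R) → 3
  ρ[h/g](σ[g>=5](R)) → 3

E1 result:
h | x
2 | r
3 | p
3 | r
E2 result:
h | x
5 | t
6 | r
9 | r
Witness: (3, 'p') appears 1× in E1 but 0× in E2.

no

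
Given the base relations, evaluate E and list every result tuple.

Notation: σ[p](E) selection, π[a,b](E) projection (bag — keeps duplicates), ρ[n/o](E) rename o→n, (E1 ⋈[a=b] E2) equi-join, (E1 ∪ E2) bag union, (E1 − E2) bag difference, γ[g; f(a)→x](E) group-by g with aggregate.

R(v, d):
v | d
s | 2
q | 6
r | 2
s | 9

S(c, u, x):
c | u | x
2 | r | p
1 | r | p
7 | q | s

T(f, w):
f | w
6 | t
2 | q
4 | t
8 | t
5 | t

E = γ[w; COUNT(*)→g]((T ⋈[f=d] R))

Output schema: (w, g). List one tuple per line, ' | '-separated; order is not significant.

Subexpression sizes:
  T → 5
  R → 4
  (T ⋈[f=d] R) → 3
  γ[w; COUNT(*)→g]((T ⋈[f=d] R)) → 2

== RESULT ==
w | g
q | 2
t | 1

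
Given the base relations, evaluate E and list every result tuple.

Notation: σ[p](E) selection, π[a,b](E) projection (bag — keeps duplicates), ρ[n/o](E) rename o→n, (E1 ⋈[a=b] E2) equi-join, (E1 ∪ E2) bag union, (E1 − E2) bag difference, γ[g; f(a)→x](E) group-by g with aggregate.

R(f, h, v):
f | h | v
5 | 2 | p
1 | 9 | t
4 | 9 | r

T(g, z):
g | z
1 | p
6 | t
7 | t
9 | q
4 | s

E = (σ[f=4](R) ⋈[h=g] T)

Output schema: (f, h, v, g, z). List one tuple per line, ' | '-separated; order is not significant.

Per-node cardinality:
  R → 3
  σ[f=4](R) → 1
  T → 5
  (σ[f=4](R) ⋈[h=g] T) → 1

== RESULT ==
f | h | v | g | z
4 | 9 | r | 9 | q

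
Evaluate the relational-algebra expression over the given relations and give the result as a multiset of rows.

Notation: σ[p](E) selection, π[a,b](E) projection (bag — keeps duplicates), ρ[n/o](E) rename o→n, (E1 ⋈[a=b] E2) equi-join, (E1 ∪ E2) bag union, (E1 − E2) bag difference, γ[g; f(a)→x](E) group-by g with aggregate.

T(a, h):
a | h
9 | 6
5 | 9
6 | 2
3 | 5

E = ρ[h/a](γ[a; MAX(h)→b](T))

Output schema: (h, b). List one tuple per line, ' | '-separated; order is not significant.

Stepwise |·|:
  T → 4
  γ[a; MAX(h)→b](T) → 4
  ρ[h/a](γ[a; MAX(h)→b](T)) → 4

== RESULT ==
h | b
3 | 5
5 | 9
6 | 2
9 | 6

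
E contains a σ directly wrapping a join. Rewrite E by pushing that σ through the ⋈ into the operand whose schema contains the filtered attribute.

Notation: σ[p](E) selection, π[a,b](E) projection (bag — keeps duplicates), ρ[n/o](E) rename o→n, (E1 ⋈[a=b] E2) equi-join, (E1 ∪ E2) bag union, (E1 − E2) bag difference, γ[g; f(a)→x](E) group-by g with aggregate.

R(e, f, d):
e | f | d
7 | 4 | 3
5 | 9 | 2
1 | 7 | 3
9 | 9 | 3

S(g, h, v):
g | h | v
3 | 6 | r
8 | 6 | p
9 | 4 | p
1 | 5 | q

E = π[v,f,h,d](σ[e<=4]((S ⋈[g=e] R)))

σ filters on e, owned by the right side.
E' = π[v,f,h,d]((S ⋈[g=e] σ[e<=4](R)))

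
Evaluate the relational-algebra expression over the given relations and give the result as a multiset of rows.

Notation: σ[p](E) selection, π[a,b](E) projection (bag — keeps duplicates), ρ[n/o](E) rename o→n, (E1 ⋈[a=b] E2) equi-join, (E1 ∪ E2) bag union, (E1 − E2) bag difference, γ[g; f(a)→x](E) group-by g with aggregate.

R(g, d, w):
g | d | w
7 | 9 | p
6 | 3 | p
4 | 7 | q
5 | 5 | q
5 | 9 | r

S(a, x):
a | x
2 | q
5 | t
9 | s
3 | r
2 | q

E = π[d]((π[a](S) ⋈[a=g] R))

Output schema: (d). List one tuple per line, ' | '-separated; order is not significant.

Row counts bottom-up:
  S → 5
  π[a](S) → 5
  R → 5
  (π[a](S) ⋈[a=g] R) → 2
  π[d]((π[a](S) ⋈[a=g] R)) → 2

== RESULT ==
d
5
9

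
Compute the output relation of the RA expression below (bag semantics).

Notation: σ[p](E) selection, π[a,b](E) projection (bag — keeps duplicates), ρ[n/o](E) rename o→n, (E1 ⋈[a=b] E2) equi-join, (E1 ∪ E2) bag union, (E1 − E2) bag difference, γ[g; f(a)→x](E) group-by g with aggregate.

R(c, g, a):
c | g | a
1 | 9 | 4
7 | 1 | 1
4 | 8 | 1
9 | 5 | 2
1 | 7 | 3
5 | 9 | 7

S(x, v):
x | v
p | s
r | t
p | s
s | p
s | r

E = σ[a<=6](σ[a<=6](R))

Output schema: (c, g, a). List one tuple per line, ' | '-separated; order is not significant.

Row counts bottom-up:
  R → 6
  σ[a<=6](R) → 5
  σ[a<=6](σ[a<=6](R)) → 5

== RESULT ==
c | g | a
1 | 7 | 3
1 | 9 | 4
4 | 8 | 1
7 | 1 | 1
9 | 5 | 2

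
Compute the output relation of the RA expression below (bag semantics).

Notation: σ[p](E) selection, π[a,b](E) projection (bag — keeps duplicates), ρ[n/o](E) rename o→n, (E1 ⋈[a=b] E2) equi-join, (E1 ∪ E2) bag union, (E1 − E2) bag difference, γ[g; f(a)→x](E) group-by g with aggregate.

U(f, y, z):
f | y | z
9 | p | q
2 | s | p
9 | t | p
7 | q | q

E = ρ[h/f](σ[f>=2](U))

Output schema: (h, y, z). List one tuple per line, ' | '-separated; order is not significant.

Subexpression sizes:
  U → 4
  σ[f>=2](U) → 4
  ρ[h/f](σ[f>=2](U)) → 4

== RESULT ==
h | y | z
2 | s | p
7 | q | q
9 | p | q
9 | t | p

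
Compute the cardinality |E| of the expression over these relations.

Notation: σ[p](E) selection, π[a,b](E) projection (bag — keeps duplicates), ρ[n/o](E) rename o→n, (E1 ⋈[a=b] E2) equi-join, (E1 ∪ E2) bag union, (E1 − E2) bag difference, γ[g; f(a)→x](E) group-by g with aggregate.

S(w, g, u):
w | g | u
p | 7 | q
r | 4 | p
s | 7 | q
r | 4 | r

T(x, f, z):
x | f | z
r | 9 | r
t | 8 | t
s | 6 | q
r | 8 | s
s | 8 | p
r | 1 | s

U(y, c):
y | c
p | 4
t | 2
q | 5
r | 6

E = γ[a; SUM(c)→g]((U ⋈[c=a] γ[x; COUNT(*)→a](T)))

Stepwise |·|:
  U → 4
  T → 6
  γ[x; COUNT(*)→a](T) → 3
  (U ⋈[c=a] γ[x; COUNT(*)→a](T)) → 1
  γ[a; SUM(c)→g]((U ⋈[c=a] γ[x; COUNT(*)→a](T))) → 1

|E| = 1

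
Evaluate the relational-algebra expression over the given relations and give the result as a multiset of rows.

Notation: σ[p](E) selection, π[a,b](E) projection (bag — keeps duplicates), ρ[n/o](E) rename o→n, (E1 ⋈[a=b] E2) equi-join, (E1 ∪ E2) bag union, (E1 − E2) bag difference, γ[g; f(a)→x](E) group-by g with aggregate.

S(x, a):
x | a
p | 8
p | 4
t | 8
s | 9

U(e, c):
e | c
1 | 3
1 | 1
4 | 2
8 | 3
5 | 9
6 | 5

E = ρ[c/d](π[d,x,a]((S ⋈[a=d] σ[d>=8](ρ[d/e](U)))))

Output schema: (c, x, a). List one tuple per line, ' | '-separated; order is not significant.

Stepwise |·|:
  S → 4
  U → 6
  ρ[d/e](U) → 6
  σ[d>=8](ρ[d/e](U)) → 1
  (S ⋈[a=d] σ[d>=8](ρ[d/e](U))) → 2
  π[d,x,a]((S ⋈[a=d] σ[d>=8](ρ[d/e](U)))) → 2
  ρ[c/d](π[d,x,a]((S ⋈[a=d] σ[d>=8](ρ[d/e](U))))) → 2

== RESULT ==
c | x | a
8 | p | 8
8 | t | 8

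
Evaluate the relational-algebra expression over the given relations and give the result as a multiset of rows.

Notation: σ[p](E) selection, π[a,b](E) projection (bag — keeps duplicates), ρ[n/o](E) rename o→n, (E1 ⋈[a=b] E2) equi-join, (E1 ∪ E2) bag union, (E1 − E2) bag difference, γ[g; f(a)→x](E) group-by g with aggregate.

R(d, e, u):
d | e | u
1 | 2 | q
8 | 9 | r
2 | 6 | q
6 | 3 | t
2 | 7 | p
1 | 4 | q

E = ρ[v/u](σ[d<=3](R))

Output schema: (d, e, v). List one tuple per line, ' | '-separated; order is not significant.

Row counts bottom-up:
  R → 6
  σ[d<=3](R) → 4
  ρ[v/u](σ[d<=3](R)) → 4

== RESULT ==
d | e | v
1 | 2 | q
1 | 4 | q
2 | 6 | q
2 | 7 | p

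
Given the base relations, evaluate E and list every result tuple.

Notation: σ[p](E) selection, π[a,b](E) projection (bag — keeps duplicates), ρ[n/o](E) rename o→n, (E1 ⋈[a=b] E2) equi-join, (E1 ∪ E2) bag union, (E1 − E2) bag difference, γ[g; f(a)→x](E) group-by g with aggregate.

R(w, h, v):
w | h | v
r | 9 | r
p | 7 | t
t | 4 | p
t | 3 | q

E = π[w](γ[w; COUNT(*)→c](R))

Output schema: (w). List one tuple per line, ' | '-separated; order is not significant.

Per-node cardinality:
  R → 4
  γ[w; COUNT(*)→c](R) → 3
  π[w](γ[w; COUNT(*)→c](R)) → 3

== RESULT ==
w
p
r
t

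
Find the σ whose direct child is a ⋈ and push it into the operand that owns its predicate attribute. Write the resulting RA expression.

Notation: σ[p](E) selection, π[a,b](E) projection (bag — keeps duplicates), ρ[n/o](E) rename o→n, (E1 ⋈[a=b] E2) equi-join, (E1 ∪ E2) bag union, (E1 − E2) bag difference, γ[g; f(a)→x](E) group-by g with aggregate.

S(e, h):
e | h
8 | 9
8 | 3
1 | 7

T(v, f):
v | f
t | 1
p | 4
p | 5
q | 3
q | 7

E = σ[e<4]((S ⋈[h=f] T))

σ filters on e, owned by the left side.
E' = (σ[e<4](S) ⋈[h=f] T)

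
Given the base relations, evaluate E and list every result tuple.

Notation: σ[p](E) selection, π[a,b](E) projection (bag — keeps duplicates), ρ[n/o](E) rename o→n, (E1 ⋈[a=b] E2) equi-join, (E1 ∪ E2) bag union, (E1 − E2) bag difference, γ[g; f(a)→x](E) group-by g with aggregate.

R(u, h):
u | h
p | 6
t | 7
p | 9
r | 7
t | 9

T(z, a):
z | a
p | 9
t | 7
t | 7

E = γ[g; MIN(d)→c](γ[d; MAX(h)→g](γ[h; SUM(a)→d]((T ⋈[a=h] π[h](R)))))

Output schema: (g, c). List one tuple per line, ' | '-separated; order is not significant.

Per-node cardinality:
  T → 3
  R → 5
  π[h](R) → 5
  (T ⋈[a=h] π[h](R)) → 6
  γ[h; SUM(a)→d]((T ⋈[a=h] π[h](R))) → 2
  γ[d; MAX(h)→g](γ[h; SUM(a)→d]((T ⋈[a=h] π[h](R)))) → 2
  γ[g; MIN(d)→c](γ[d; MAX(h)→g](γ[h; SUM(a)→d]((T ⋈[a=h] π[h](R))))) → 2

== RESULT ==
g | c
7 | 28
9 | 18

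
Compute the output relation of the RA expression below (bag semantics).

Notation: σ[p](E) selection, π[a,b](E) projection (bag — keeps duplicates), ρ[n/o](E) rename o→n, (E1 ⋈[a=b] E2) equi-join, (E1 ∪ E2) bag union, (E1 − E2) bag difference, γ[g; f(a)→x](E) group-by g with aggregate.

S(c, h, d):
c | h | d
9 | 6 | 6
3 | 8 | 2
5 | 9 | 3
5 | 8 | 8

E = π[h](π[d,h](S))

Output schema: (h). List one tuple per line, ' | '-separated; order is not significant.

Per-node cardinality:
  S → 4
  π[d,h](S) → 4
  π[h](π[d,h](S)) → 4

== RESULT ==
h
6
8
8
9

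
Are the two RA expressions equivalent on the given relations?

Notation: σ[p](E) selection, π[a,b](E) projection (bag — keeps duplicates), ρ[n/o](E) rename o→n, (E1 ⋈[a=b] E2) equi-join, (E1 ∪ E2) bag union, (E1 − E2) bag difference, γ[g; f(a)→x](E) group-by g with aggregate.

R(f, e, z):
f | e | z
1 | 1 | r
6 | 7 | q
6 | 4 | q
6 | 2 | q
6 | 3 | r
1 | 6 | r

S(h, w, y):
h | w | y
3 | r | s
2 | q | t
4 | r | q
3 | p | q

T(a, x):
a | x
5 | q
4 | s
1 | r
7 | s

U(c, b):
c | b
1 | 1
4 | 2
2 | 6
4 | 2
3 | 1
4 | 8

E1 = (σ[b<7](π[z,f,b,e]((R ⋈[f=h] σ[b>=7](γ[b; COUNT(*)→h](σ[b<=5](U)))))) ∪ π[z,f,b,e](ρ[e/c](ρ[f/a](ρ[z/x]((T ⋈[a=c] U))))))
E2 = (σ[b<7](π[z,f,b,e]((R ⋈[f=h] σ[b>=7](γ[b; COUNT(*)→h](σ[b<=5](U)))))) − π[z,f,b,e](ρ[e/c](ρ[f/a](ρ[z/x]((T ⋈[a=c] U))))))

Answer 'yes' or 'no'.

E1 per-node cardinality:
  R → 6
  U → 6
  σ[b<=5](U) → 4
  γ[b; COUNT(*)→h](σ[b<=5](U)) → 2
  σ[b>=7](γ[b; COUNT(*)→h](σ[b<=5](U))) → 0
  (R ⋈[f=h] σ[b>=7](γ[b; COUNT(*)→h](σ[b<=5](U)))) → 0
  π[z,f,b,e]((R ⋈[f=h] σ[b>=7](γ[b; COUNT(*)→h](σ[b<=5](U))))) → 0
  σ[b<7](π[z,f,b,e]((R ⋈[f=h] σ[b>=7](γ[b; COUNT(*)→h](σ[b<=5](U)))))) → 0
  T → 4
  U → 6
  (T ⋈[a=c] U) → 4
  ρ[z/x]((T ⋈[a=c] U)) → 4
  ρ[f/a](ρ[z/x]((T ⋈[a=c] U))) → 4
  ρ[e/c](ρ[f/a](ρ[z/x]((T ⋈[a=c] U)))) → 4
  π[z,f,b,e](ρ[e/c](ρ[f/a](ρ[z/x]((T ⋈[a=c] U))))) → 4
  (σ[b<7](π[z,f,b,e]((R ⋈[f=h] σ[b>=7](γ[b; COUNT(*)→h](σ[b<=5](U)))))) ∪ π[z,f,b,e](ρ[e/c](ρ[f/a](ρ[z/x]((T ⋈[a=c] U)))))) → 4
E2 per-node cardinality:
  R → 6
  U → 6
  σ[b<=5](U) → 4
  γ[b; COUNT(*)→h](σ[b<=5](U)) → 2
  σ[b>=7](γ[b; COUNT(*)→h](σ[b<=5](U))) → 0
  (R ⋈[f=h] σ[b>=7](γ[b; COUNT(*)→h](σ[b<=5](U)))) → 0
  π[z,f,b,e]((R ⋈[f=h] σ[b>=7](γ[b; COUNT(*)→h](σ[b<=5](U))))) → 0
  σ[b<7](π[z,f,b,e]((R ⋈[f=h] σ[b>=7](γ[b; COUNT(*)→h](σ[b<=5](U)))))) → 0
  T → 4
  U → 6
  (T ⋈[a=c] U) → 4
  ρ[z/x]((T ⋈[a=c] U)) → 4
  ρ[f/a](ρ[z/x]((T ⋈[a=c] U))) → 4
  ρ[e/c](ρ[f/a](ρ[z/x]((T ⋈[a=c] U)))) → 4
  π[z,f,b,e](ρ[e/c](ρ[f/a](ρ[z/x]((T ⋈[a=c] U))))) → 4
  (σ[b<7](π[z,f,b,e]((R ⋈[f=h] σ[b>=7](γ[b; COUNT(*)→h](σ[b<=5](U)))))) − π[z,f,b,e](ρ[e/c](ρ[f/a](ρ[z/x]((T ⋈[a=c] U)))))) → 0

E1 result:
z | f | b | e
r | 1 | 1 | 1
s | 4 | 2 | 4
s | 4 | 2 | 4
s | 4 | 8 | 4
E2 result:
z | f | b | e
(0 rows)
Witness: ('s', 4, 2, 4) appears 2× in E1 but 0× in E2.

no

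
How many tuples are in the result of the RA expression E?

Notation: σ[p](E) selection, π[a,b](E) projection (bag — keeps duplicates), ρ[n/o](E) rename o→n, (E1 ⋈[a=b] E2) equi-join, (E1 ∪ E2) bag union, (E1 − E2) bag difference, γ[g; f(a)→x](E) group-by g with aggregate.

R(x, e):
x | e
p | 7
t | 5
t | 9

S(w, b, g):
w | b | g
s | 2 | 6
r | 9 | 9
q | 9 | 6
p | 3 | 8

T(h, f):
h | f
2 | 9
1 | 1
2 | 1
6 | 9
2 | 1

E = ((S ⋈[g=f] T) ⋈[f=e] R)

Row counts bottom-up:
  S → 4
  T → 5
  (S ⋈[g=f] T) → 2
  R → 3
  ((S ⋈[g=f] T) ⋈[f=e] R) → 2

|E| = 2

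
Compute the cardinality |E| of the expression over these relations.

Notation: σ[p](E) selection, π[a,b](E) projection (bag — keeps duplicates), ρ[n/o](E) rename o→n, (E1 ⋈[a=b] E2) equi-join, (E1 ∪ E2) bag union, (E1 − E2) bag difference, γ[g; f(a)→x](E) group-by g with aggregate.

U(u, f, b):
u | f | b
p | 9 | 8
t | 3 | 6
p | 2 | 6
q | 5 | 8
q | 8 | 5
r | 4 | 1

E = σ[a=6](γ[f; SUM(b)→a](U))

Row counts bottom-up:
  U → 6
  γ[f; SUM(b)→a](U) → 6
  σ[a=6](γ[f; SUM(b)→a](U)) → 2

|E| = 2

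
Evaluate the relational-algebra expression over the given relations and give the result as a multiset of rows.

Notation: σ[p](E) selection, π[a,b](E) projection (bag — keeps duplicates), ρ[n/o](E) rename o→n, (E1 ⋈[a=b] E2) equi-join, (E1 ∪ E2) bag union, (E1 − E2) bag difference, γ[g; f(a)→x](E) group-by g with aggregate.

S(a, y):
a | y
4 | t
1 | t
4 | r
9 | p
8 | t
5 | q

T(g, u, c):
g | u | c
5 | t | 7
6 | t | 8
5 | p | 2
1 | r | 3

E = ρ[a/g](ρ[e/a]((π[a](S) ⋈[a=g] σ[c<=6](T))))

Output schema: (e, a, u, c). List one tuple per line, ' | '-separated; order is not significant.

Stepwise |·|:
  S → 6
  π[a](S) → 6
  T → 4
  σ[c<=6](T) → 2
  (π[a](S) ⋈[a=g] σ[c<=6](T)) → 2
  ρ[e/a]((π[a](S) ⋈[a=g] σ[c<=6](T))) → 2
  ρ[a/g](ρ[e/a]((π[a](S) ⋈[a=g] σ[c<=6](T)))) → 2

== RESULT ==
e | a | u | c
1 | 1 | r | 3
5 | 5 | p | 2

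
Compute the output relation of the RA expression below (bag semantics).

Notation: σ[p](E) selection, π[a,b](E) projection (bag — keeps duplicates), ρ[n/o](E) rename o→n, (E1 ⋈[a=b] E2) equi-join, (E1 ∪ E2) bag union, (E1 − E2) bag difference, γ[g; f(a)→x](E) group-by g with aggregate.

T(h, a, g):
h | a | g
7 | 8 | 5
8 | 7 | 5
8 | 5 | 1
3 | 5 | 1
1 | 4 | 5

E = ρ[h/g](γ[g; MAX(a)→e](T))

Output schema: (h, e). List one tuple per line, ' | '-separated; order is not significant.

Stepwise |·|:
  T → 5
  γ[g; MAX(a)→e](T) → 2
  ρ[h/g](γ[g; MAX(a)→e](T)) → 2

== RESULT ==
h | e
1 | 5
5 | 8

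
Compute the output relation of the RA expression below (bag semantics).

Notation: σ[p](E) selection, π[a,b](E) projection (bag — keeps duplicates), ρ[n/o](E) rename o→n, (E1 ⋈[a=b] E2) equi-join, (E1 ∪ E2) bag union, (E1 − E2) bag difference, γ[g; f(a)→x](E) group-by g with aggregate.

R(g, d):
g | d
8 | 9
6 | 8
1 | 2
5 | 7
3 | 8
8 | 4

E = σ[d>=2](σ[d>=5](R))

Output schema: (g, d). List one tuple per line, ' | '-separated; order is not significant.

Subexpression sizes:
  R → 6
  σ[d>=5](R) → 4
  σ[d>=2](σ[d>=5](R)) → 4

== RESULT ==
g | d
3 | 8
5 | 7
6 | 8
8 | 9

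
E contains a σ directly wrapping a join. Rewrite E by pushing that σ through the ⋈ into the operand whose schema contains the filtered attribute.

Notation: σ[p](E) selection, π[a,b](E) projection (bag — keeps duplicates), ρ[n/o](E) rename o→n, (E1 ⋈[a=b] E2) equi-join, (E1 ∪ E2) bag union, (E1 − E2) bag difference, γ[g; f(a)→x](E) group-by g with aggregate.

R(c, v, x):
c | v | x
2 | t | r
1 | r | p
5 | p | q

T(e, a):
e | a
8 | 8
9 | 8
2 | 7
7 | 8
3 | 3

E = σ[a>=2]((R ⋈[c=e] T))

σ filters on a, owned by the right side.
E' = (R ⋈[c=e] σ[a>=2](T))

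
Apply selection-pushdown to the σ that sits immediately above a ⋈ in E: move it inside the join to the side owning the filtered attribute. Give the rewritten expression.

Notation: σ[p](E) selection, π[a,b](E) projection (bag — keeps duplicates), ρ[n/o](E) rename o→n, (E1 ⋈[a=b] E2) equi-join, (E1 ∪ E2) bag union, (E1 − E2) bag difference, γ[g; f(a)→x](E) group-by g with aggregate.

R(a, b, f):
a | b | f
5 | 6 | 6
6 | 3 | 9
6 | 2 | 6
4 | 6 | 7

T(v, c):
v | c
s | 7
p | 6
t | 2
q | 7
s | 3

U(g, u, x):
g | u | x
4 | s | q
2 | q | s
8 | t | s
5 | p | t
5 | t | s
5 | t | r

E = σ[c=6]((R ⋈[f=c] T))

σ filters on c, owned by the right side.
E' = (R ⋈[f=c] σ[c=6](T))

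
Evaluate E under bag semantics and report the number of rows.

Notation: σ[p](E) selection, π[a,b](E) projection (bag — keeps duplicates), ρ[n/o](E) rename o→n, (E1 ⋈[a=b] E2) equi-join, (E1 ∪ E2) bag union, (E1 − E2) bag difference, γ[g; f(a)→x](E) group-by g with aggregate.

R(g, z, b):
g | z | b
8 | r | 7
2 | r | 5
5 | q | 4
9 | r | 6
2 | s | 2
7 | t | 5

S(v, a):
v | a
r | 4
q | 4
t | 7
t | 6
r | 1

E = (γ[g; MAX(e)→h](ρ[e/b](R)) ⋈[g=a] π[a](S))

Stepwise |·|:
  R → 6
  ρ[e/b](R) → 6
  γ[g; MAX(e)→h](ρ[e/b](R)) → 5
  S → 5
  π[a](S) → 5
  (γ[g; MAX(e)→h](ρ[e/b](R)) ⋈[g=a] π[a](S)) → 1

|E| = 1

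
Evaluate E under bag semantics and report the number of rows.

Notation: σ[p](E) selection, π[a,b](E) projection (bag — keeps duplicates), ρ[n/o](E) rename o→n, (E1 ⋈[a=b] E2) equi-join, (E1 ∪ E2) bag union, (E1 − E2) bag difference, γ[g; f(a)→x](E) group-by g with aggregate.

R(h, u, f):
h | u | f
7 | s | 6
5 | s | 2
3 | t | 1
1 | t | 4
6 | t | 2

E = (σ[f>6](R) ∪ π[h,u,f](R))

Subexpression sizes:
  R → 5
  σ[f>6](R) → 0
  R → 5
  π[h,u,f](R) → 5
  (σ[f>6](R) ∪ π[h,u,f](R)) → 5

|E| = 5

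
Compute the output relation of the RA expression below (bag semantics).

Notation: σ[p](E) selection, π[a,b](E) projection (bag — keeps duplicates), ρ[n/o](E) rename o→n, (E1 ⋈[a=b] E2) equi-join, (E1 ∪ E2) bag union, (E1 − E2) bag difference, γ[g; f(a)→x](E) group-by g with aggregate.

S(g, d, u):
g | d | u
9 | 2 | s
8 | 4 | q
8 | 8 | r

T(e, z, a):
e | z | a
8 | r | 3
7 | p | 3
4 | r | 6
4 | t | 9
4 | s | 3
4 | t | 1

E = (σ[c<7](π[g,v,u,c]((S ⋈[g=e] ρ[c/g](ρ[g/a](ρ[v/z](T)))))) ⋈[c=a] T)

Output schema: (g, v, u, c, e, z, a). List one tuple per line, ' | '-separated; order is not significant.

Subexpression sizes:
  S → 3
  T → 6
  ρ[v/z](T) → 6
  ρ[g/a](ρ[v/z](T)) → 6
  ρ[c/g](ρ[g/a](ρ[v/z](T))) → 6
  (S ⋈[g=e] ρ[c/g](ρ[g/a](ρ[v/z](T)))) → 2
  π[g,v,u,c]((S ⋈[g=e] ρ[c/g](ρ[g/a](ρ[v/z](T))))) → 2
  σ[c<7](π[g,v,u,c]((S ⋈[g=e] ρ[c/g](ρ[g/a](ρ[v/z](T)))))) → 2
  T → 6
  (σ[c<7](π[g,v,u,c]((S ⋈[g=e] ρ[c/g](ρ[g/a](ρ[v/z](T)))))) ⋈[c=a] T) → 6

== RESULT ==
g | v | u | c | e | z | a
8 | r | q | 3 | 4 | s | 3
8 | r | q | 3 | 7 | p | 3
8 | r | q | 3 | 8 | r | 3
8 | r | r | 3 | 4 | s | 3
8 | r | r | 3 | 7 | p | 3
8 | r | r | 3 | 8 | r | 3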